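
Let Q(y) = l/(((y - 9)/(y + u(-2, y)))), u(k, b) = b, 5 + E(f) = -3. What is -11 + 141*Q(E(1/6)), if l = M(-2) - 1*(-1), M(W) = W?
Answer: -2443/17 ≈ -143.71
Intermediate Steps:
E(f) = -8 (E(f) = -5 - 3 = -8)
l = -1 (l = -2 - 1*(-1) = -2 + 1 = -1)
Q(y) = -2*y/(-9 + y) (Q(y) = -1/((y - 9)/(y + y)) = -1/((-9 + y)/((2*y))) = -1/((-9 + y)*(1/(2*y))) = -1/((-9 + y)/(2*y)) = -2*y/(-9 + y))
-11 + 141*Q(E(1/6)) = -11 + 141*(-2*(-8)/(-9 - 8)) = -11 + 141*(-2*(-8)/(-17)) = -11 + 141*(-2*(-8)*(-1/17)) = -11 + 141*(-16/17) = -11 - 2256/17 = -2443/17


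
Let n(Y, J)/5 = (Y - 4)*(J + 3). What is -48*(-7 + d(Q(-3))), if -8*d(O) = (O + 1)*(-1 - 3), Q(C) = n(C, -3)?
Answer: 312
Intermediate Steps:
n(Y, J) = 5*(-4 + Y)*(3 + J) (n(Y, J) = 5*((Y - 4)*(J + 3)) = 5*((-4 + Y)*(3 + J)) = 5*(-4 + Y)*(3 + J))
Q(C) = 0 (Q(C) = -60 - 20*(-3) + 15*C + 5*(-3)*C = -60 + 60 + 15*C - 15*C = 0)
d(O) = 1/2 + O/2 (d(O) = -(O + 1)*(-1 - 3)/8 = -(1 + O)*(-4)/8 = -(-4 - 4*O)/8 = 1/2 + O/2)
-48*(-7 + d(Q(-3))) = -48*(-7 + (1/2 + (1/2)*0)) = -48*(-7 + (1/2 + 0)) = -48*(-7 + 1/2) = -48*(-13/2) = 312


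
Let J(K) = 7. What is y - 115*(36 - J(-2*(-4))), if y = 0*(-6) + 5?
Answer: -3330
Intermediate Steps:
y = 5 (y = 0 + 5 = 5)
y - 115*(36 - J(-2*(-4))) = 5 - 115*(36 - 1*7) = 5 - 115*(36 - 7) = 5 - 115*29 = 5 - 3335 = -3330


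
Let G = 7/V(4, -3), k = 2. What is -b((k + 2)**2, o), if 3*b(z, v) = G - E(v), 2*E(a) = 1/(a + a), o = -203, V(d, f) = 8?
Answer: -1423/4872 ≈ -0.29208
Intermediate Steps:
E(a) = 1/(4*a) (E(a) = 1/(2*(a + a)) = 1/(2*((2*a))) = (1/(2*a))/2 = 1/(4*a))
G = 7/8 ≈ 0.87500
b(z, v) = 7/24 - 1/(12*v) (b(z, v) = (7/8 - 1/(4*v))/3 = 7/24 - 1/(12*v))
-b((k + 2)**2, o) = -(-2 + 7*(-203))/(24*(-203)) = -(-1)*(-2 - 1421)/(24*203) = -(-1)*(-1423)/(24*203) = -1*1423/4872 = -1423/4872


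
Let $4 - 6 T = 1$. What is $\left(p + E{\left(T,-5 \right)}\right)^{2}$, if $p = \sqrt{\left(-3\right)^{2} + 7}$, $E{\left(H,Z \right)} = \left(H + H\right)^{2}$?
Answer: $25$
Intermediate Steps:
$T = \frac{1}{2}$ ($T = \frac{2}{3} - \frac{1}{6} = \frac{1}{2} \approx 0.5$)
$E{\left(H,Z \right)} = 4 H^{2}$ ($E{\left(H,Z \right)} = \left(2 H\right)^{2} = 4 H^{2}$)
$p = 4$ ($p = \sqrt{9 + 7} = \sqrt{16} = 4$)
$\left(p + E{\left(T,-5 \right)}\right)^{2} = \left(4 + \frac{4}{4}\right)^{2} = \left(4 + 4 \cdot \frac{1}{4}\right)^{2} = \left(4 + 1\right)^{2} = 5^{2} = 25$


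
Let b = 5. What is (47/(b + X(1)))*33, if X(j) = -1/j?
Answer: 1551/4 ≈ 387.75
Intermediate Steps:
(47/(b + X(1)))*33 = (47/(5 - 1/1))*33 = (47/(5 - 1*1))*33 = (47/(5 - 1))*33 = (47/4)*33 = 1551/4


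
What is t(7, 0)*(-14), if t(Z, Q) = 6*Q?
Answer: 0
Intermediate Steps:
t(7, 0)*(-14) = (6*0)*(-14) = 0*(-14) = 0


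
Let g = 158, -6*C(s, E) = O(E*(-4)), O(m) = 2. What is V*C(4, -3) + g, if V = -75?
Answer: 183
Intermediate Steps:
C(s, E) = -1/3 (C(s, E) = -1/6*2 = -1/3)
V*C(4, -3) + g = -75*(-1/3) + 158 = 25 + 158 = 183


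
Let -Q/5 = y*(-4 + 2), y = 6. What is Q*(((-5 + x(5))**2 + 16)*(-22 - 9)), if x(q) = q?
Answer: -29760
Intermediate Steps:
Q = 60 (Q = -30*(-4 + 2) = -30*(-2) = -5*(-12) = 60)
Q*(((-5 + x(5))**2 + 16)*(-22 - 9)) = 60*(((-5 + 5)**2 + 16)*(-22 - 9)) = 60*((0**2 + 16)*(-31)) = 60*((0 + 16)*(-31)) = 60*(16*(-31)) = 60*(-496) = -29760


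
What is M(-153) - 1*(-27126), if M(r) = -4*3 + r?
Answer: 26961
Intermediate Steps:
M(r) = -12 + r
M(-153) - 1*(-27126) = (-12 - 153) - 1*(-27126) = -165 + 27126 = 26961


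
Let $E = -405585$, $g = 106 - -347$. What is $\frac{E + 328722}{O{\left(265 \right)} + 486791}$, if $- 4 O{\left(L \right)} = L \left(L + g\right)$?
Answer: $- \frac{153726}{878447} \approx -0.175$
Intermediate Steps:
$g = 453$ ($g = 106 + 347 = 453$)
$O{\left(L \right)} = - \frac{L \left(453 + L\right)}{4}$ ($O{\left(L \right)} = - \frac{L \left(L + 453\right)}{4} = - \frac{L \left(453 + L\right)}{4}$)
$\frac{E + 328722}{O{\left(265 \right)} + 486791} = \frac{-405585 + 328722}{\left(- \frac{1}{4}\right) 265 \left(453 + 265\right) + 486791} = - \frac{76863}{\left(- \frac{1}{4}\right) 265 \cdot 718 + 486791} = - \frac{76863}{- \frac{95135}{2} + 486791} = - \frac{76863}{\frac{878447}{2}} = \left(-76863\right) \frac{2}{878447} = - \frac{153726}{878447}$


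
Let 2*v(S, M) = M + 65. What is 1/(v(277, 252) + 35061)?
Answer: 2/70439 ≈ 2.8393e-5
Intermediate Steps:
v(S, M) = 65/2 + M/2 (v(S, M) = (M + 65)/2 = (65 + M)/2 = 65/2 + M/2)
1/(v(277, 252) + 35061) = 1/((65/2 + (1/2)*252) + 35061) = 1/((65/2 + 126) + 35061) = 1/(317/2 + 35061) = 1/(70439/2) = 2/70439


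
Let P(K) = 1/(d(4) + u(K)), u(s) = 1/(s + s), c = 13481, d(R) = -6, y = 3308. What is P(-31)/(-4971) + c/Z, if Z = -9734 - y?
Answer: -24995432419/24182254686 ≈ -1.0336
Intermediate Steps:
Z = -13042 (Z = -9734 - 1*3308 = -9734 - 3308 = -13042)
u(s) = 1/(2*s)
P(K) = 1/(-6 + 1/(2*K))
P(-31)/(-4971) + c/Z = -2*(-31)/(-1 + 12*(-31))/(-4971) + 13481/(-13042) = -2*(-31)/(-1 - 372)*(-1/4971) + 13481*(-1/13042) = -2*(-31)/(-373)*(-1/4971) - 13481/13042 = -2*(-31)*(-1/373)*(-1/4971) - 13481/13042 = -62/373*(-1/4971) - 13481/13042 = 62/1854183 - 13481/13042 = -24995432419/24182254686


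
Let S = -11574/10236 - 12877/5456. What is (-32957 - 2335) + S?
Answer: -164264085049/4653968 ≈ -35296.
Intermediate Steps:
S = -16246393/4653968 (S = -11574*1/10236 - 12877*1/5456 = -1929/1706 - 12877/5456 = -16246393/4653968 ≈ -3.4909)
(-32957 - 2335) + S = (-32957 - 2335) - 16246393/4653968 = -35292 - 16246393/4653968 = -164264085049/4653968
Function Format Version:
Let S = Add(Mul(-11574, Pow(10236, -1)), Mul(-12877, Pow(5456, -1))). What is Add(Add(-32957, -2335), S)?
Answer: Rational(-164264085049, 4653968) ≈ -35296.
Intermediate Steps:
S = Rational(-16246393, 4653968) (S = Add(Mul(-11574, Rational(1, 10236)), Mul(-12877, Rational(1, 5456))) = Add(Rational(-1929, 1706), Rational(-12877, 5456)) = Rational(-16246393, 4653968) ≈ -3.4909)
Add(Add(-32957, -2335), S) = Add(Add(-32957, -2335), Rational(-16246393, 4653968)) = Add(-35292, Rational(-16246393, 4653968)) = Rational(-164264085049, 4653968)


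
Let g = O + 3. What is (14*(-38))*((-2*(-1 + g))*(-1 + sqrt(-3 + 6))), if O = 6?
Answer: -8512 + 8512*sqrt(3) ≈ 6231.2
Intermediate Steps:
g = 9 (g = 6 + 3 = 9)
(14*(-38))*((-2*(-1 + g))*(-1 + sqrt(-3 + 6))) = (14*(-38))*((-2*(-1 + 9))*(-1 + sqrt(-3 + 6))) = -532*(-2*8)*(-1 + sqrt(3)) = -(-8512)*(-1 + sqrt(3)) = -532*(16 - 16*sqrt(3)) = -8512 + 8512*sqrt(3)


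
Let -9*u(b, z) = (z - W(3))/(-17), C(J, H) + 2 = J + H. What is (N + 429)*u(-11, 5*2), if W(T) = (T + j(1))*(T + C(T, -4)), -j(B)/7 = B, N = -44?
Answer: 3850/153 ≈ 25.163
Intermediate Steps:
j(B) = -7*B
C(J, H) = -2 + H + J (C(J, H) = -2 + (J + H) = -2 + (H + J) = -2 + H + J)
W(T) = (-7 + T)*(-6 + 2*T) (W(T) = (T - 7*1)*(T + (-2 - 4 + T)) = (T - 7)*(T + (-6 + T)) = (-7 + T)*(-6 + 2*T))
u(b, z) = z/153 (u(b, z) = -(z - (42 - 20*3 + 2*3²))/(9*(-17)) = -(z - (42 - 60 + 2*9))*(-1)/(9*17) = -(z - (42 - 60 + 18))*(-1)/(9*17) = -(z - 1*0)*(-1)/(9*17) = -(z + 0)*(-1)/(9*17) = -z*(-1)/(9*17) = -(-1)*z/153 = z/153)
(N + 429)*u(-11, 5*2) = (-44 + 429)*((5*2)/153) = 385*((1/153)*10) = 385*(10/153) = 3850/153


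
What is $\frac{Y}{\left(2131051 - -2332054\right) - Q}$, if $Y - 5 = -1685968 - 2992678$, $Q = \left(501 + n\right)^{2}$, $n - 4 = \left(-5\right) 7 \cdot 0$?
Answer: $- \frac{4678641}{4208080} \approx -1.1118$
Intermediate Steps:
$n = 4$ ($n = 4 + \left(-5\right) 7 \cdot 0 = 4 - 0 = 4 + 0 = 4$)
$Q = 255025$ ($Q = \left(501 + 4\right)^{2} = 505^{2} = 255025$)
$Y = -4678641$ ($Y = 5 - 4678646 = -4678641$)
$\frac{Y}{\left(2131051 - -2332054\right) - Q} = - \frac{4678641}{\left(2131051 - -2332054\right) - 255025} = - \frac{4678641}{\left(2131051 + 2332054\right) - 255025} = - \frac{4678641}{4463105 - 255025} = - \frac{4678641}{4208080}$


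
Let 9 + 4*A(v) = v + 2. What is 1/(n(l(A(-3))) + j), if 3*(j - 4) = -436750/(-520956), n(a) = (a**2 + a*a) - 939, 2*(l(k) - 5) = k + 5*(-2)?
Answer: -3125736/2911921735 ≈ -0.0010734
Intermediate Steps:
A(v) = -7/4 + v/4 (A(v) = -9/4 + (v + 2)/4 = -9/4 + (2 + v)/4 = -9/4 + (1/2 + v/4) = -7/4 + v/4)
l(k) = k/2 (l(k) = 5 + (k + 5*(-2))/2 = 5 + (k - 10)/2 = 5 + (-10 + k)/2 = 5 + (-5 + k/2) = k/2)
n(a) = -939 + 2*a**2 (n(a) = (a**2 + a**2) - 939 = 2*a**2 - 939 = -939 + 2*a**2)
j = 3344111/781434 (j = 4 + (-436750/(-520956))/3 = 4 + (-436750*(-1/520956))/3 = 4 + (1/3)*(218375/260478) = 4 + 218375/781434 = 3344111/781434 ≈ 4.2795)
1/(n(l(A(-3))) + j) = 1/((-939 + 2*((-7/4 + (1/4)*(-3))/2)**2) + 3344111/781434) = 1/((-939 + 2*((-7/4 - 3/4)/2)**2) + 3344111/781434) = 1/((-939 + 2*((1/2)*(-5/2))**2) + 3344111/781434) = 1/((-939 + 2*(-5/4)**2) + 3344111/781434) = 1/((-939 + 2*(25/16)) + 3344111/781434) = 1/((-939 + 25/8) + 3344111/781434) = 1/(-7487/8 + 3344111/781434) = 1/(-2911921735/3125736) = -3125736/2911921735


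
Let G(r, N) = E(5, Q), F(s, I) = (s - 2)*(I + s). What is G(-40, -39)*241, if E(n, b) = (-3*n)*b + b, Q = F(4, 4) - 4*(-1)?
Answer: -67480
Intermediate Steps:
F(s, I) = (-2 + s)*(I + s)
Q = 20 (Q = (4² - 2*4 - 2*4 + 4*4) - 4*(-1) = (16 - 8 - 8 + 16) + 4 = 16 + 4 = 20)
E(n, b) = b - 3*b*n (E(n, b) = -3*b*n + b = b - 3*b*n)
G(r, N) = -280 (G(r, N) = 20*(1 - 3*5) = 20*(1 - 15) = 20*(-14) = -280)
G(-40, -39)*241 = -280*241 = -67480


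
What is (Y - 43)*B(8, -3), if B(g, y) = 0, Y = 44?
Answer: 0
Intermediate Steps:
(Y - 43)*B(8, -3) = (44 - 43)*0 = 1*0 = 0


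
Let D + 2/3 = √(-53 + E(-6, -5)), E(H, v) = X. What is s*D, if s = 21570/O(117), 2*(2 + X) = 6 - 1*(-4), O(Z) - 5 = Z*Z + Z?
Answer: -14380/13811 + 107850*I*√2/13811 ≈ -1.0412 + 11.044*I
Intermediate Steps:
O(Z) = 5 + Z + Z² (O(Z) = 5 + (Z*Z + Z) = 5 + (Z² + Z) = 5 + (Z + Z²) = 5 + Z + Z²)
X = 3 (X = -2 + (6 - 1*(-4))/2 = -2 + (6 + 4)/2 = -2 + (½)*10 = -2 + 5 = 3)
E(H, v) = 3
s = 21570/13811 (s = 21570/(5 + 117 + 117²) = 21570/(5 + 117 + 13689) = 21570/13811 ≈ 1.5618)
D = -⅔ + 5*I*√2 (D = -⅔ + √(-53 + 3) = -⅔ + √(-50) = -⅔ + 5*I*√2 ≈ -0.66667 + 7.0711*I)
s*D = 21570*(-⅔ + 5*I*√2)/13811 = -14380/13811 + 107850*I*√2/13811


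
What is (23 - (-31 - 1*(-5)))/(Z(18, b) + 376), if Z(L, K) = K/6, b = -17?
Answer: 294/2239 ≈ 0.13131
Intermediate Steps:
Z(L, K) = K/6 (Z(L, K) = K*(1/6) = K/6)
(23 - (-31 - 1*(-5)))/(Z(18, b) + 376) = (23 - (-31 - 1*(-5)))/((1/6)*(-17) + 376) = (23 - (-31 + 5))/(-17/6 + 376) = (23 - 1*(-26))/(2239/6) = 6*(23 + 26)/2239 = (6/2239)*49 = 294/2239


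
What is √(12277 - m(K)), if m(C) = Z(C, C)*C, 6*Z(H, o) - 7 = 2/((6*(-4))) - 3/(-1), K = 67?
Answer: √1751942/12 ≈ 110.30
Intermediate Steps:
Z(H, o) = 119/72 (Z(H, o) = 7/6 + (2/((6*(-4))) - 3/(-1))/6 = 7/6 + (2/(-24) - 3*(-1))/6 = 7/6 + (2*(-1/24) + 3)/6 = 7/6 + (-1/12 + 3)/6 = 7/6 + (⅙)*(35/12) = 7/6 + 35/72 = 119/72)
m(C) = 119*C/72
√(12277 - m(K)) = √(12277 - 119*67/72) = √(12277 - 1*7973/72) = √(12277 - 7973/72) = √(875971/72) = √1751942/12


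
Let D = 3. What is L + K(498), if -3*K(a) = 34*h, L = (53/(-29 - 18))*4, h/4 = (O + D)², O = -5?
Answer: -26204/141 ≈ -185.84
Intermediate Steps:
h = 16 (h = 4*(-5 + 3)² = 4*(-2)² = 4*4 = 16)
L = -212/47 (L = (53/(-47))*4 = (53*(-1/47))*4 = -53/47*4 = -212/47 ≈ -4.5106)
K(a) = -544/3 (K(a) = -34*16/3 = -⅓*544 = -544/3)
L + K(498) = -212/47 - 544/3 = -26204/141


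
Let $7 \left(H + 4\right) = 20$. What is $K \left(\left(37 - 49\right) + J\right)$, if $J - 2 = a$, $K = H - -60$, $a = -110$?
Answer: $- \frac{49440}{7} \approx -7062.9$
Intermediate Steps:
$H = - \frac{8}{7}$ ($H = -4 + \frac{1}{7} \cdot 20 = -4 + \frac{20}{7} = - \frac{8}{7} \approx -1.1429$)
$K = \frac{412}{7}$ ($K = - \frac{8}{7} - -60 = - \frac{8}{7} + 60 = \frac{412}{7} \approx 58.857$)
$J = -108$ ($J = 2 - 110 = -108$)
$K \left(\left(37 - 49\right) + J\right) = \frac{412 \left(\left(37 - 49\right) - 108\right)}{7} = \frac{412 \left(-12 - 108\right)}{7} = \frac{412}{7} \left(-120\right) = - \frac{49440}{7}$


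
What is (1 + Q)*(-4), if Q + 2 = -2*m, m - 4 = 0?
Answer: 36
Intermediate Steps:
m = 4 (m = 4 + 0 = 4)
Q = -10 (Q = -2 - 2*4 = -2 - 8 = -10)
(1 + Q)*(-4) = (1 - 10)*(-4) = -9*(-4) = 36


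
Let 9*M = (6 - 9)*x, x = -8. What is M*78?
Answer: 208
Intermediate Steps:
M = 8/3 (M = ((6 - 9)*(-8))/9 = (-3*(-8))/9 = (1/9)*24 = 8/3 ≈ 2.6667)
M*78 = (8/3)*78 = 208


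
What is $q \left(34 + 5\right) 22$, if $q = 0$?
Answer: $0$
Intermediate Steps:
$q \left(34 + 5\right) 22 = 0 \left(34 + 5\right) 22 = 0 \cdot 39 \cdot 22 = 0 \cdot 858 = 0$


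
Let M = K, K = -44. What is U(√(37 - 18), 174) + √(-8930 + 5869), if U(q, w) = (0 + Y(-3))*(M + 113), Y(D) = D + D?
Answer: -414 + I*√3061 ≈ -414.0 + 55.326*I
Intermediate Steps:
Y(D) = 2*D
M = -44
U(q, w) = -414 (U(q, w) = (0 + 2*(-3))*(-44 + 113) = (0 - 6)*69 = -6*69 = -414)
U(√(37 - 18), 174) + √(-8930 + 5869) = -414 + √(-8930 + 5869) = -414 + √(-3061) = -414 + I*√3061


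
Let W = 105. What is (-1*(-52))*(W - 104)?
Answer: 52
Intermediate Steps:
(-1*(-52))*(W - 104) = (-1*(-52))*(105 - 104) = 52*1 = 52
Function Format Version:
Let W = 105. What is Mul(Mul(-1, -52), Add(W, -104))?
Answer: 52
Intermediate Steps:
Mul(Mul(-1, -52), Add(W, -104)) = Mul(Mul(-1, -52), Add(105, -104)) = Mul(52, 1) = 52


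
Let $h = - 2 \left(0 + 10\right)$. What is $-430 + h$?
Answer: $-450$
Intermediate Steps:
$h = -20$ ($h = \left(-2\right) 10 = -20$)
$-430 + h = -430 - 20 = -450$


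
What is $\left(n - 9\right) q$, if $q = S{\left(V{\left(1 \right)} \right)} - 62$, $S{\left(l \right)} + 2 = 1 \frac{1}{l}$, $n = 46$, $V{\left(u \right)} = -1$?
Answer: $-2405$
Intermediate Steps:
$S{\left(l \right)} = -2 + \frac{1}{l}$ ($S{\left(l \right)} = -2 + 1 \frac{1}{l} = -2 + \frac{1}{l}$)
$q = -65$ ($q = \left(-2 + \frac{1}{-1}\right) - 62 = \left(-2 - 1\right) - 62 = -3 - 62 = -65$)
$\left(n - 9\right) q = \left(46 - 9\right) \left(-65\right) = 37 \left(-65\right) = -2405$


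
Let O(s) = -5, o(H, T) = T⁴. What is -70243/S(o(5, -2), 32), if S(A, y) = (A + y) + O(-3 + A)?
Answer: -70243/43 ≈ -1633.6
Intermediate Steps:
S(A, y) = -5 + A + y (S(A, y) = (A + y) - 5 = -5 + A + y)
-70243/S(o(5, -2), 32) = -70243/(-5 + (-2)⁴ + 32) = -70243/(-5 + 16 + 32) = -70243/43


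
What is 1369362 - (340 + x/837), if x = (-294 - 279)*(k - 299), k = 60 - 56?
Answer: 381900793/279 ≈ 1.3688e+6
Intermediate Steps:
k = 4
x = 169035 (x = (-294 - 279)*(4 - 299) = -573*(-295) = 169035)
1369362 - (340 + x/837) = 1369362 - (340 + 169035/837) = 1369362 - (340 + 169035*(1/837)) = 1369362 - (340 + 56345/279) = 1369362 - 1*151205/279 = 1369362 - 151205/279 = 381900793/279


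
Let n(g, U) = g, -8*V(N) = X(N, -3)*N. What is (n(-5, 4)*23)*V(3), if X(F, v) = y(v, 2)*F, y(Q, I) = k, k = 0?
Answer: 0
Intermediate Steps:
y(Q, I) = 0
X(F, v) = 0 (X(F, v) = 0*F = 0)
V(N) = 0 (V(N) = -0*N = -⅛*0 = 0)
(n(-5, 4)*23)*V(3) = -5*23*0 = -115*0 = 0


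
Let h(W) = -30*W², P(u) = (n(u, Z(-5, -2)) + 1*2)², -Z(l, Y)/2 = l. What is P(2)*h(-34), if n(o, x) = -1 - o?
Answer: -34680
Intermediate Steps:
Z(l, Y) = -2*l
P(u) = (1 - u)² (P(u) = ((-1 - u) + 1*2)² = ((-1 - u) + 2)² = (1 - u)²)
P(2)*h(-34) = (-1 + 2)²*(-30*(-34)²) = 1²*(-30*1156) = 1*(-34680) = -34680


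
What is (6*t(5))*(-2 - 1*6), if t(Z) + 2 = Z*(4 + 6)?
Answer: -2304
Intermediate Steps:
t(Z) = -2 + 10*Z (t(Z) = -2 + Z*(4 + 6) = -2 + Z*10 = -2 + 10*Z)
(6*t(5))*(-2 - 1*6) = (6*(-2 + 10*5))*(-2 - 1*6) = (6*(-2 + 50))*(-2 - 6) = (6*48)*(-8) = 288*(-8) = -2304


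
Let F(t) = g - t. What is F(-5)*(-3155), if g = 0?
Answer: -15775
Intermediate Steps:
F(t) = -t (F(t) = 0 - t = -t)
F(-5)*(-3155) = -1*(-5)*(-3155) = 5*(-3155) = -15775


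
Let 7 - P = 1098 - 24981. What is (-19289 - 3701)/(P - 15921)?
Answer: -22990/7969 ≈ -2.8849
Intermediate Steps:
P = 23890 (P = 7 - (1098 - 24981) = 7 - 1*(-23883) = 7 + 23883 = 23890)
(-19289 - 3701)/(P - 15921) = (-19289 - 3701)/(23890 - 15921) = -22990/7969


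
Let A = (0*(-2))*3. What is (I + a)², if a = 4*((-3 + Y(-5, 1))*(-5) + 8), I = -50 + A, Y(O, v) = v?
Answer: 484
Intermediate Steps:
A = 0 (A = 0*3 = 0)
I = -50 (I = -50 + 0 = -50)
a = 72 (a = 4*((-3 + 1)*(-5) + 8) = 4*(-2*(-5) + 8) = 4*(10 + 8) = 4*18 = 72)
(I + a)² = (-50 + 72)² = 22² = 484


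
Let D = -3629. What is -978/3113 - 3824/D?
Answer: 8354950/11297077 ≈ 0.73957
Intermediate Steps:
-978/3113 - 3824/D = -978/3113 - 3824/(-3629) = -978*1/3113 - 3824*(-1/3629) = -978/3113 + 3824/3629 = 8354950/11297077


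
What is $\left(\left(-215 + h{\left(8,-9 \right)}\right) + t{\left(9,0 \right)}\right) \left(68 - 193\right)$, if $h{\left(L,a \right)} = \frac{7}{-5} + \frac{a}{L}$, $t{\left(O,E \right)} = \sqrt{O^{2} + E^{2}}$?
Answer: $\frac{208525}{8} \approx 26066.0$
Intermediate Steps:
$t{\left(O,E \right)} = \sqrt{E^{2} + O^{2}}$
$h{\left(L,a \right)} = - \frac{7}{5} + \frac{a}{L}$ ($h{\left(L,a \right)} = 7 \left(- \frac{1}{5}\right) + \frac{a}{L} = - \frac{7}{5} + \frac{a}{L}$)
$\left(\left(-215 + h{\left(8,-9 \right)}\right) + t{\left(9,0 \right)}\right) \left(68 - 193\right) = \left(\left(-215 - \left(\frac{7}{5} + \frac{9}{8}\right)\right) + \sqrt{0^{2} + 9^{2}}\right) \left(68 - 193\right) = \left(\left(-215 - \frac{101}{40}\right) + \sqrt{0 + 81}\right) \left(-125\right) = \left(\left(-215 - \frac{101}{40}\right) + \sqrt{81}\right) \left(-125\right) = \left(\left(-215 - \frac{101}{40}\right) + 9\right) \left(-125\right) = \left(- \frac{8701}{40} + 9\right) \left(-125\right) = \left(- \frac{8341}{40}\right) \left(-125\right) = \frac{208525}{8}$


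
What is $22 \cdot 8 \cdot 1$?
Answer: $176$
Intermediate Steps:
$22 \cdot 8 \cdot 1 = 176 \cdot 1 = 176$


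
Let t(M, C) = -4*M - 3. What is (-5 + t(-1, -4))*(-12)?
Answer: 48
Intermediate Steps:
t(M, C) = -3 - 4*M
(-5 + t(-1, -4))*(-12) = (-5 + (-3 - 4*(-1)))*(-12) = (-5 + (-3 + 4))*(-12) = (-5 + 1)*(-12) = -4*(-12) = 48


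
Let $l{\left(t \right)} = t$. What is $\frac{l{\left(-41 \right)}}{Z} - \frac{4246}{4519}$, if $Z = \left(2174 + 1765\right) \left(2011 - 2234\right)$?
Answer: $- \frac{3729488383}{3969476043} \approx -0.93954$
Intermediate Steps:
$Z = -878397$ ($Z = 3939 \left(-223\right) = -878397$)
$\frac{l{\left(-41 \right)}}{Z} - \frac{4246}{4519} = - \frac{41}{-878397} - \frac{4246}{4519} = \left(-41\right) \left(- \frac{1}{878397}\right) - \frac{4246}{4519} = \frac{41}{878397} - \frac{4246}{4519} = - \frac{3729488383}{3969476043}$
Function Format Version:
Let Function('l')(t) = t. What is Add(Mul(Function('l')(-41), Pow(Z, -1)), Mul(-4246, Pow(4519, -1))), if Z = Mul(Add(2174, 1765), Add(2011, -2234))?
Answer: Rational(-3729488383, 3969476043) ≈ -0.93954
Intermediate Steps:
Z = -878397 (Z = Mul(3939, -223) = -878397)
Add(Mul(Function('l')(-41), Pow(Z, -1)), Mul(-4246, Pow(4519, -1))) = Add(Mul(-41, Pow(-878397, -1)), Mul(-4246, Pow(4519, -1))) = Add(Mul(-41, Rational(-1, 878397)), Mul(-4246, Rational(1, 4519))) = Add(Rational(41, 878397), Rational(-4246, 4519)) = Rational(-3729488383, 3969476043)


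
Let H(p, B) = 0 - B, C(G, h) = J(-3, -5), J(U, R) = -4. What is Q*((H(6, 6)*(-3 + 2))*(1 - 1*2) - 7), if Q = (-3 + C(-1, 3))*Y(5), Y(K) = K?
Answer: 455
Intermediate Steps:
C(G, h) = -4
H(p, B) = -B
Q = -35 (Q = (-3 - 4)*5 = -7*5 = -35)
Q*((H(6, 6)*(-3 + 2))*(1 - 1*2) - 7) = -35*(((-1*6)*(-3 + 2))*(1 - 1*2) - 7) = -35*((-6*(-1))*(1 - 2) - 7) = -35*(6*(-1) - 7) = -35*(-6 - 7) = -35*(-13) = 455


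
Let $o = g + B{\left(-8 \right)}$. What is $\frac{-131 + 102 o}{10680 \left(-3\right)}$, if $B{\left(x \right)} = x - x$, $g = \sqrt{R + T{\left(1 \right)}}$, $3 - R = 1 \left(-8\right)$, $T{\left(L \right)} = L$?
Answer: $\frac{131}{32040} - \frac{17 \sqrt{3}}{2670} \approx -0.0069394$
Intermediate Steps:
$R = 11$ ($R = 3 - 1 \left(-8\right) = 3 - -8 = 3 + 8 = 11$)
$g = 2 \sqrt{3}$ ($g = \sqrt{11 + 1} = \sqrt{12} = 2 \sqrt{3} \approx 3.4641$)
$B{\left(x \right)} = 0$
$o = 2 \sqrt{3}$ ($o = 2 \sqrt{3} + 0 = 2 \sqrt{3} \approx 3.4641$)
$\frac{-131 + 102 o}{10680 \left(-3\right)} = \frac{-131 + 102 \cdot 2 \sqrt{3}}{10680 \left(-3\right)} = \frac{-131 + 204 \sqrt{3}}{-32040} = \left(-131 + 204 \sqrt{3}\right) \left(- \frac{1}{32040}\right) = \frac{131}{32040} - \frac{17 \sqrt{3}}{2670}$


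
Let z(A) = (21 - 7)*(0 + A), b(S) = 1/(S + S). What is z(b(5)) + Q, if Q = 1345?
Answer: 6732/5 ≈ 1346.4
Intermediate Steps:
b(S) = 1/(2*S)
z(A) = 14*A
z(b(5)) + Q = 14*((½)/5) + 1345 = 14*((½)*(⅕)) + 1345 = 14*(⅒) + 1345 = 7/5 + 1345 = 6732/5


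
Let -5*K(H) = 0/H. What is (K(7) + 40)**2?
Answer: 1600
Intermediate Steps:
K(H) = 0 (K(H) = -0/H = -1/5*0 = 0)
(K(7) + 40)**2 = (0 + 40)**2 = 40**2 = 1600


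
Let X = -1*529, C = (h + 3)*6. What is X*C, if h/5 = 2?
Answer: -41262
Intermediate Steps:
h = 10 (h = 5*2 = 10)
C = 78 (C = (10 + 3)*6 = 13*6 = 78)
X = -529
X*C = -529*78 = -41262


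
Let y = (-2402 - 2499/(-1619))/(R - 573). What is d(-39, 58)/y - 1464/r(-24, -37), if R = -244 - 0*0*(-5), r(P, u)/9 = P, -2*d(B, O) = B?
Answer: 938409131/69954102 ≈ 13.415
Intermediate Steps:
d(B, O) = -B/2
r(P, u) = 9*P
R = -244 (R = -244 - 0*(-5) = -244 - 1*0 = -244 + 0 = -244)
y = 3886339/1322723 (y = (-2402 - 2499/(-1619))/(-244 - 573) = (-2402 - 2499*(-1/1619))/(-817) = (-2402 + 2499/1619)*(-1/817) = -3886339/1619*(-1/817) = 3886339/1322723 ≈ 2.9381)
d(-39, 58)/y - 1464/r(-24, -37) = (-1/2*(-39))/(3886339/1322723) - 1464/(9*(-24)) = (39/2)*(1322723/3886339) - 1464/(-216) = 51586197/7772678 - 1464*(-1/216) = 51586197/7772678 + 61/9 = 938409131/69954102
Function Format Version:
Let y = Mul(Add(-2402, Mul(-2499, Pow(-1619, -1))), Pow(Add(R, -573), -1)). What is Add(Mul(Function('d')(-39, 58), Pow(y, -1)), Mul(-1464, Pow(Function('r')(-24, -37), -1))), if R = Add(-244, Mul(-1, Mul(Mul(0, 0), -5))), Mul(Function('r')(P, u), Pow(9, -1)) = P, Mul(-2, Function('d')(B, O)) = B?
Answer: Rational(938409131, 69954102) ≈ 13.415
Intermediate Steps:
Function('d')(B, O) = Mul(Rational(-1, 2), B)
Function('r')(P, u) = Mul(9, P)
R = -244 (R = Add(-244, Mul(-1, Mul(0, -5))) = Add(-244, Mul(-1, 0)) = Add(-244, 0) = -244)
y = Rational(3886339, 1322723) (y = Mul(Add(-2402, Mul(-2499, Pow(-1619, -1))), Pow(Add(-244, -573), -1)) = Mul(Add(-2402, Mul(-2499, Rational(-1, 1619))), Pow(-817, -1)) = Mul(Add(-2402, Rational(2499, 1619)), Rational(-1, 817)) = Mul(Rational(-3886339, 1619), Rational(-1, 817)) = Rational(3886339, 1322723) ≈ 2.9381)
Add(Mul(Function('d')(-39, 58), Pow(y, -1)), Mul(-1464, Pow(Function('r')(-24, -37), -1))) = Add(Mul(Mul(Rational(-1, 2), -39), Pow(Rational(3886339, 1322723), -1)), Mul(-1464, Pow(Mul(9, -24), -1))) = Add(Mul(Rational(39, 2), Rational(1322723, 3886339)), Mul(-1464, Pow(-216, -1))) = Add(Rational(51586197, 7772678), Mul(-1464, Rational(-1, 216))) = Add(Rational(51586197, 7772678), Rational(61, 9)) = Rational(938409131, 69954102)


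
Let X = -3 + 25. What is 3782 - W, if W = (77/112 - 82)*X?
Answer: 44567/8 ≈ 5570.9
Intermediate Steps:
X = 22
W = -14311/8 (W = (77/112 - 82)*22 = (77*(1/112) - 82)*22 = (11/16 - 82)*22 = -1301/16*22 = -14311/8 ≈ -1788.9)
3782 - W = 3782 - 1*(-14311/8) = 3782 + 14311/8 = 44567/8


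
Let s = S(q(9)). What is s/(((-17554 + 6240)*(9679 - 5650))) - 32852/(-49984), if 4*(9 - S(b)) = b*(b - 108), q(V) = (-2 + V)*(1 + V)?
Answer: 187186920137/284809494288 ≈ 0.65724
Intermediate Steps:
q(V) = (1 + V)*(-2 + V)
S(b) = 9 - b*(-108 + b)/4 (S(b) = 9 - b*(b - 108)/4 = 9 - b*(-108 + b)/4)
s = 674 (s = 9 + 27*(-2 + 9² - 1*9) - (-2 + 9² - 1*9)²/4 = 9 + 27*(-2 + 81 - 9) - (-2 + 81 - 9)²/4 = 9 + 27*70 - ¼*70² = 9 + 1890 - ¼*4900 = 9 + 1890 - 1225 = 674)
s/(((-17554 + 6240)*(9679 - 5650))) - 32852/(-49984) = 674/(((-17554 + 6240)*(9679 - 5650))) - 32852/(-49984) = 674/((-11314*4029)) - 32852*(-1/49984) = 674/(-45584106) + 8213/12496 = 674*(-1/45584106) + 8213/12496 = -337/22792053 + 8213/12496 = 187186920137/284809494288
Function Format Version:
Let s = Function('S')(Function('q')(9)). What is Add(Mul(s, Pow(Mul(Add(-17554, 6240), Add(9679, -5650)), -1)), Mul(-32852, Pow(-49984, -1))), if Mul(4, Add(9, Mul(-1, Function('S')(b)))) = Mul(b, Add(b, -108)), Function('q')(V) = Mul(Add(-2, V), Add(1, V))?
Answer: Rational(187186920137, 284809494288) ≈ 0.65724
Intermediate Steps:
Function('q')(V) = Mul(Add(1, V), Add(-2, V))
Function('S')(b) = Add(9, Mul(Rational(-1, 4), b, Add(-108, b))) (Function('S')(b) = Add(9, Mul(Rational(-1, 4), Mul(b, Add(b, -108)))) = Add(9, Mul(Rational(-1, 4), Mul(b, Add(-108, b)))) = Add(9, Mul(Rational(-1, 4), b, Add(-108, b))))
s = 674 (s = Add(9, Mul(27, Add(-2, Pow(9, 2), Mul(-1, 9))), Mul(Rational(-1, 4), Pow(Add(-2, Pow(9, 2), Mul(-1, 9)), 2))) = Add(9, Mul(27, Add(-2, 81, -9)), Mul(Rational(-1, 4), Pow(Add(-2, 81, -9), 2))) = Add(9, Mul(27, 70), Mul(Rational(-1, 4), Pow(70, 2))) = Add(9, 1890, Mul(Rational(-1, 4), 4900)) = Add(9, 1890, -1225) = 674)
Add(Mul(s, Pow(Mul(Add(-17554, 6240), Add(9679, -5650)), -1)), Mul(-32852, Pow(-49984, -1))) = Add(Mul(674, Pow(Mul(Add(-17554, 6240), Add(9679, -5650)), -1)), Mul(-32852, Pow(-49984, -1))) = Add(Mul(674, Pow(Mul(-11314, 4029), -1)), Mul(-32852, Rational(-1, 49984))) = Add(Mul(674, Pow(-45584106, -1)), Rational(8213, 12496)) = Add(Mul(674, Rational(-1, 45584106)), Rational(8213, 12496)) = Add(Rational(-337, 22792053), Rational(8213, 12496)) = Rational(187186920137, 284809494288)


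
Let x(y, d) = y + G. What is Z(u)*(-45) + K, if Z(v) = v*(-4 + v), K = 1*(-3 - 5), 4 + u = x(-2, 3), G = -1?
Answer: -3473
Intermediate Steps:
x(y, d) = -1 + y (x(y, d) = y - 1 = -1 + y)
u = -7 (u = -4 + (-1 - 2) = -4 - 3 = -7)
K = -8 (K = 1*(-8) = -8)
Z(u)*(-45) + K = -7*(-4 - 7)*(-45) - 8 = -7*(-11)*(-45) - 8 = 77*(-45) - 8 = -3465 - 8 = -3473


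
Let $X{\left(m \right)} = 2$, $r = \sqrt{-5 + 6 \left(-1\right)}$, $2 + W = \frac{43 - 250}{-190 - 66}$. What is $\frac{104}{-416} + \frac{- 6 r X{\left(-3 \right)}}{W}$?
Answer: $- \frac{1}{4} + \frac{3072 i \sqrt{11}}{305} \approx -0.25 + 33.405 i$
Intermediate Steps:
$W = - \frac{305}{256}$ ($W = -2 + \frac{43 - 250}{-190 - 66} = -2 - \frac{207}{-256} = -2 - - \frac{207}{256} = -2 + \frac{207}{256} = - \frac{305}{256} \approx -1.1914$)
$r = i \sqrt{11}$ ($r = \sqrt{-5 - 6} = \sqrt{-11} = i \sqrt{11} \approx 3.3166 i$)
$\frac{104}{-416} + \frac{- 6 r X{\left(-3 \right)}}{W} = \frac{104}{-416} + \frac{- 6 i \sqrt{11} \cdot 2}{- \frac{305}{256}} = 104 \left(- \frac{1}{416}\right) + - 6 i \sqrt{11} \cdot 2 \left(- \frac{256}{305}\right) = - \frac{1}{4} + - 12 i \sqrt{11} \left(- \frac{256}{305}\right) = - \frac{1}{4} + \frac{3072 i \sqrt{11}}{305}$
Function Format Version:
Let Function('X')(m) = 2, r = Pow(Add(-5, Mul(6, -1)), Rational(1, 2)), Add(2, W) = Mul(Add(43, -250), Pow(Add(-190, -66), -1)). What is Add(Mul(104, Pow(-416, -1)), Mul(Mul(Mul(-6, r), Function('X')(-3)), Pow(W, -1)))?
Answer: Add(Rational(-1, 4), Mul(Rational(3072, 305), I, Pow(11, Rational(1, 2)))) ≈ Add(-0.25000, Mul(33.405, I))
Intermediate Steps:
W = Rational(-305, 256) (W = Add(-2, Mul(Add(43, -250), Pow(Add(-190, -66), -1))) = Add(-2, Mul(-207, Pow(-256, -1))) = Add(-2, Mul(-207, Rational(-1, 256))) = Add(-2, Rational(207, 256)) = Rational(-305, 256) ≈ -1.1914)
r = Mul(I, Pow(11, Rational(1, 2))) (r = Pow(Add(-5, -6), Rational(1, 2)) = Pow(-11, Rational(1, 2)) = Mul(I, Pow(11, Rational(1, 2))) ≈ Mul(3.3166, I))
Add(Mul(104, Pow(-416, -1)), Mul(Mul(Mul(-6, r), Function('X')(-3)), Pow(W, -1))) = Add(Mul(104, Pow(-416, -1)), Mul(Mul(Mul(-6, Mul(I, Pow(11, Rational(1, 2)))), 2), Pow(Rational(-305, 256), -1))) = Add(Mul(104, Rational(-1, 416)), Mul(Mul(Mul(-6, I, Pow(11, Rational(1, 2))), 2), Rational(-256, 305))) = Add(Rational(-1, 4), Mul(Mul(-12, I, Pow(11, Rational(1, 2))), Rational(-256, 305))) = Add(Rational(-1, 4), Mul(Rational(3072, 305), I, Pow(11, Rational(1, 2))))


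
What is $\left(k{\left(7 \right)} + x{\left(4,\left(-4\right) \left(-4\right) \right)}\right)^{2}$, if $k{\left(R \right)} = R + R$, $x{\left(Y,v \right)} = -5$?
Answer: $81$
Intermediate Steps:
$k{\left(R \right)} = 2 R$
$\left(k{\left(7 \right)} + x{\left(4,\left(-4\right) \left(-4\right) \right)}\right)^{2} = \left(2 \cdot 7 - 5\right)^{2} = \left(14 - 5\right)^{2} = 9^{2} = 81$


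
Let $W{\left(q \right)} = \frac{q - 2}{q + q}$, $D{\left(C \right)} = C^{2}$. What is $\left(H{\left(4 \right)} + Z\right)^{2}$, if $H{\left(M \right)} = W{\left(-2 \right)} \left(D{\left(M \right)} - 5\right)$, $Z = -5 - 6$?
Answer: $0$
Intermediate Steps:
$W{\left(q \right)} = \frac{-2 + q}{2 q}$
$Z = -11$ ($Z = -5 - 6 = -11$)
$H{\left(M \right)} = -5 + M^{2}$ ($H{\left(M \right)} = \frac{-2 - 2}{2 \left(-2\right)} \left(M^{2} - 5\right) = \frac{1}{2} \left(- \frac{1}{2}\right) \left(-4\right) \left(-5 + M^{2}\right) = 1 \left(-5 + M^{2}\right) = -5 + M^{2}$)
$\left(H{\left(4 \right)} + Z\right)^{2} = \left(\left(-5 + 4^{2}\right) - 11\right)^{2} = \left(\left(-5 + 16\right) - 11\right)^{2} = \left(11 - 11\right)^{2} = 0^{2} = 0$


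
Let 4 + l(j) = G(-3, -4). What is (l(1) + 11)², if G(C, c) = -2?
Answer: 25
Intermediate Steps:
l(j) = -6 (l(j) = -4 - 2 = -6)
(l(1) + 11)² = (-6 + 11)² = 5² = 25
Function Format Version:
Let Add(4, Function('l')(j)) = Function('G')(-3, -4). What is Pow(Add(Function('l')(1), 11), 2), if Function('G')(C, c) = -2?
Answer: 25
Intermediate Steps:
Function('l')(j) = -6 (Function('l')(j) = Add(-4, -2) = -6)
Pow(Add(Function('l')(1), 11), 2) = Pow(Add(-6, 11), 2) = Pow(5, 2) = 25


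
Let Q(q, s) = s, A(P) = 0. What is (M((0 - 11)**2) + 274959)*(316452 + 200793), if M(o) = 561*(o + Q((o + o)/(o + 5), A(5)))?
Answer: 177332275800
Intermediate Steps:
M(o) = 561*o (M(o) = 561*(o + 0) = 561*o)
(M((0 - 11)**2) + 274959)*(316452 + 200793) = (561*(0 - 11)**2 + 274959)*(316452 + 200793) = (561*(-11)**2 + 274959)*517245 = (561*121 + 274959)*517245 = (67881 + 274959)*517245 = 342840*517245 = 177332275800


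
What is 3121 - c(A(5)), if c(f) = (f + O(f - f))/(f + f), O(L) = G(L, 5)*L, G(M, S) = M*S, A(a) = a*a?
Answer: 6241/2 ≈ 3120.5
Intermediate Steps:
A(a) = a²
O(L) = 5*L² (O(L) = (L*5)*L = (5*L)*L = 5*L²)
c(f) = ½ (c(f) = (f + 5*(f - f)²)/(f + f) = (f + 5*0²)/((2*f)) = (f + 5*0)*(1/(2*f)) = (f + 0)*(1/(2*f)) = f*(1/(2*f)) = ½)
3121 - c(A(5)) = 3121 - 1*½ = 3121 - ½ = 6241/2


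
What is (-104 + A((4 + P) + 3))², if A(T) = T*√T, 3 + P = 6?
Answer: 11816 - 2080*√10 ≈ 5238.5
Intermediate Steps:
P = 3 (P = -3 + 6 = 3)
A(T) = T^(3/2)
(-104 + A((4 + P) + 3))² = (-104 + ((4 + 3) + 3)^(3/2))² = (-104 + (7 + 3)^(3/2))² = (-104 + 10^(3/2))² = (-104 + 10*√10)²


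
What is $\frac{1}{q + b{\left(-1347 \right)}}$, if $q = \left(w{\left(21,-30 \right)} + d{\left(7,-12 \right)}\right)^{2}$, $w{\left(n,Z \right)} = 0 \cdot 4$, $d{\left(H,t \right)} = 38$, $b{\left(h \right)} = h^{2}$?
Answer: $\frac{1}{1815853} \approx 5.5071 \cdot 10^{-7}$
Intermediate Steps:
$w{\left(n,Z \right)} = 0$
$q = 1444$ ($q = \left(0 + 38\right)^{2} = 38^{2} = 1444$)
$\frac{1}{q + b{\left(-1347 \right)}} = \frac{1}{1444 + \left(-1347\right)^{2}} = \frac{1}{1444 + 1814409} = \frac{1}{1815853}$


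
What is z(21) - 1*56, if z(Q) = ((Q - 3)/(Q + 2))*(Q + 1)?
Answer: -892/23 ≈ -38.783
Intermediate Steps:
z(Q) = (1 + Q)*(-3 + Q)/(2 + Q) (z(Q) = ((-3 + Q)/(2 + Q))*(1 + Q) = (1 + Q)*(-3 + Q)/(2 + Q))
z(21) - 1*56 = (-3 + 21**2 - 2*21)/(2 + 21) - 1*56 = (-3 + 441 - 42)/23 - 56 = (1/23)*396 - 56 = 396/23 - 56 = -892/23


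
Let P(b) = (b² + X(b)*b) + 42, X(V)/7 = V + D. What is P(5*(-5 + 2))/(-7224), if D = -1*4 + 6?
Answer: -68/301 ≈ -0.22591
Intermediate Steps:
D = 2 (D = -4 + 6 = 2)
X(V) = 14 + 7*V (X(V) = 7*(V + 2) = 7*(2 + V) = 14 + 7*V)
P(b) = 42 + b² + b*(14 + 7*b) (P(b) = (b² + (14 + 7*b)*b) + 42 = (b² + b*(14 + 7*b)) + 42 = 42 + b² + b*(14 + 7*b))
P(5*(-5 + 2))/(-7224) = (42 + 8*(5*(-5 + 2))² + 14*(5*(-5 + 2)))/(-7224) = (42 + 8*(5*(-3))² + 14*(5*(-3)))*(-1/7224) = (42 + 8*(-15)² + 14*(-15))*(-1/7224) = (42 + 8*225 - 210)*(-1/7224) = (42 + 1800 - 210)*(-1/7224) = 1632*(-1/7224) = -68/301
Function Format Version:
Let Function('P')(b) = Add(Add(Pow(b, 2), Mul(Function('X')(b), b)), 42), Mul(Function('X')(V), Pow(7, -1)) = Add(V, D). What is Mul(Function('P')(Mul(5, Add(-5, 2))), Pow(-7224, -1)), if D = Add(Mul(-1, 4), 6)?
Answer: Rational(-68, 301) ≈ -0.22591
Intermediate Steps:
D = 2 (D = Add(-4, 6) = 2)
Function('X')(V) = Add(14, Mul(7, V)) (Function('X')(V) = Mul(7, Add(V, 2)) = Mul(7, Add(2, V)) = Add(14, Mul(7, V)))
Function('P')(b) = Add(42, Pow(b, 2), Mul(b, Add(14, Mul(7, b)))) (Function('P')(b) = Add(Add(Pow(b, 2), Mul(Add(14, Mul(7, b)), b)), 42) = Add(Add(Pow(b, 2), Mul(b, Add(14, Mul(7, b)))), 42) = Add(42, Pow(b, 2), Mul(b, Add(14, Mul(7, b)))))
Mul(Function('P')(Mul(5, Add(-5, 2))), Pow(-7224, -1)) = Mul(Add(42, Mul(8, Pow(Mul(5, Add(-5, 2)), 2)), Mul(14, Mul(5, Add(-5, 2)))), Pow(-7224, -1)) = Mul(Add(42, Mul(8, Pow(Mul(5, -3), 2)), Mul(14, Mul(5, -3))), Rational(-1, 7224)) = Mul(Add(42, Mul(8, Pow(-15, 2)), Mul(14, -15)), Rational(-1, 7224)) = Mul(Add(42, Mul(8, 225), -210), Rational(-1, 7224)) = Mul(Add(42, 1800, -210), Rational(-1, 7224)) = Mul(1632, Rational(-1, 7224)) = Rational(-68, 301)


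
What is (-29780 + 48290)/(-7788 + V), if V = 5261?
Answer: -18510/2527 ≈ -7.3249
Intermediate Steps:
(-29780 + 48290)/(-7788 + V) = (-29780 + 48290)/(-7788 + 5261) = 18510/(-2527) = 18510*(-1/2527) = -18510/2527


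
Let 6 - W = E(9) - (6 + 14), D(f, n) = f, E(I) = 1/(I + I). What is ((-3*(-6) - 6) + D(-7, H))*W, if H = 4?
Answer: 2335/18 ≈ 129.72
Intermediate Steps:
E(I) = 1/(2*I)
W = 467/18 (W = 6 - ((½)/9 - (6 + 14)) = 6 - ((½)*(⅑) - 1*20) = 6 - (1/18 - 20) = 6 - 1*(-359/18) = 6 + 359/18 = 467/18 ≈ 25.944)
((-3*(-6) - 6) + D(-7, H))*W = ((-3*(-6) - 6) - 7)*(467/18) = ((18 - 6) - 7)*(467/18) = (12 - 7)*(467/18) = 5*(467/18) = 2335/18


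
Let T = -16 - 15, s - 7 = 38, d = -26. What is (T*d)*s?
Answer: 36270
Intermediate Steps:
s = 45 (s = 7 + 38 = 45)
T = -31
(T*d)*s = -31*(-26)*45 = 806*45 = 36270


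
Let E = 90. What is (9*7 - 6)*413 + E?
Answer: 23631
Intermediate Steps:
(9*7 - 6)*413 + E = (9*7 - 6)*413 + 90 = (63 - 6)*413 + 90 = 57*413 + 90 = 23541 + 90 = 23631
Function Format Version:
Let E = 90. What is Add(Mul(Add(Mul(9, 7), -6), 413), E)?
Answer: 23631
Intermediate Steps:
Add(Mul(Add(Mul(9, 7), -6), 413), E) = Add(Mul(Add(Mul(9, 7), -6), 413), 90) = Add(Mul(Add(63, -6), 413), 90) = Add(Mul(57, 413), 90) = Add(23541, 90) = 23631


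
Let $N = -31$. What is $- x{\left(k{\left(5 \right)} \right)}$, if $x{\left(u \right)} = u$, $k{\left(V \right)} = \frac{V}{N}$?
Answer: $\frac{5}{31} \approx 0.16129$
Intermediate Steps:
$k{\left(V \right)} = - \frac{V}{31}$ ($k{\left(V \right)} = \frac{V}{-31} = V \left(- \frac{1}{31}\right) = - \frac{V}{31}$)
$- x{\left(k{\left(5 \right)} \right)} = - \frac{\left(-1\right) 5}{31} = \left(-1\right) \left(- \frac{5}{31}\right) = \frac{5}{31}$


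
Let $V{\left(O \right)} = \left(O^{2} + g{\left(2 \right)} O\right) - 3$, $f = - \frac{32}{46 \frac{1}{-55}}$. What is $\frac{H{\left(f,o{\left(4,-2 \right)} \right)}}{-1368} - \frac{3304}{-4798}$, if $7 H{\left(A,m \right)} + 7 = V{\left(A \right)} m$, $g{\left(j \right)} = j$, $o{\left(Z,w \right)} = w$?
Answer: $\frac{12279606319}{12152623896} \approx 1.0104$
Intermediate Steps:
$f = \frac{880}{23}$ ($f = - \frac{32}{46 \left(- \frac{1}{55}\right)} = - \frac{32}{- \frac{46}{55}} = \left(-32\right) \left(- \frac{55}{46}\right) = \frac{880}{23} \approx 38.261$)
$V{\left(O \right)} = -3 + O^{2} + 2 O$ ($V{\left(O \right)} = \left(O^{2} + 2 O\right) - 3 = -3 + O^{2} + 2 O$)
$H{\left(A,m \right)} = -1 + \frac{m \left(-3 + A^{2} + 2 A\right)}{7}$ ($H{\left(A,m \right)} = -1 + \frac{\left(-3 + A^{2} + 2 A\right) m}{7} = -1 + \frac{m \left(-3 + A^{2} + 2 A\right)}{7}$)
$\frac{H{\left(f,o{\left(4,-2 \right)} \right)}}{-1368} - \frac{3304}{-4798} = \frac{-1 + \frac{1}{7} \left(-2\right) \left(-3 + \left(\frac{880}{23}\right)^{2} + 2 \cdot \frac{880}{23}\right)}{-1368} - \frac{3304}{-4798} = \left(-1 + \frac{1}{7} \left(-2\right) \left(-3 + \frac{774400}{529} + \frac{1760}{23}\right)\right) \left(- \frac{1}{1368}\right) - - \frac{1652}{2399} = \left(-1 + \frac{1}{7} \left(-2\right) \frac{813293}{529}\right) \left(- \frac{1}{1368}\right) + \frac{1652}{2399} = \left(-1 - \frac{1626586}{3703}\right) \left(- \frac{1}{1368}\right) + \frac{1652}{2399} = \left(- \frac{1630289}{3703}\right) \left(- \frac{1}{1368}\right) + \frac{1652}{2399} = \frac{1630289}{5065704} + \frac{1652}{2399} = \frac{12279606319}{12152623896}$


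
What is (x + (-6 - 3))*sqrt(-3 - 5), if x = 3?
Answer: -12*I*sqrt(2) ≈ -16.971*I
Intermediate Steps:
(x + (-6 - 3))*sqrt(-3 - 5) = (3 + (-6 - 3))*sqrt(-3 - 5) = (3 - 9)*sqrt(-8) = -12*I*sqrt(2)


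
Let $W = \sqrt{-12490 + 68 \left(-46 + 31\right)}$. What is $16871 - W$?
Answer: $16871 - i \sqrt{13510} \approx 16871.0 - 116.23 i$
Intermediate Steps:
$W = i \sqrt{13510}$ ($W = \sqrt{-12490 + 68 \left(-15\right)} = \sqrt{-12490 - 1020} = \sqrt{-13510} = i \sqrt{13510} \approx 116.23 i$)
$16871 - W = 16871 - i \sqrt{13510}$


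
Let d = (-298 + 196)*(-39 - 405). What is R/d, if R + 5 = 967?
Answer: 13/612 ≈ 0.021242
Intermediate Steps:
R = 962 (R = -5 + 967 = 962)
d = 45288 (d = -102*(-444) = 45288)
R/d = 962/45288 = 962*(1/45288) = 13/612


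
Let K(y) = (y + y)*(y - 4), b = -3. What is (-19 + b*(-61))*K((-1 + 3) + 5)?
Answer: 6888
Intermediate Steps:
K(y) = 2*y*(-4 + y) (K(y) = (2*y)*(-4 + y) = 2*y*(-4 + y))
(-19 + b*(-61))*K((-1 + 3) + 5) = (-19 - 3*(-61))*(2*((-1 + 3) + 5)*(-4 + ((-1 + 3) + 5))) = (-19 + 183)*(2*(2 + 5)*(-4 + (2 + 5))) = 164*(2*7*(-4 + 7)) = 164*(2*7*3) = 164*42 = 6888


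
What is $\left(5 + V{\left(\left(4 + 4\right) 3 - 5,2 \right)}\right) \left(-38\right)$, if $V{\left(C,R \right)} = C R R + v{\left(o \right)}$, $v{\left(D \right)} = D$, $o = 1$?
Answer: $-3116$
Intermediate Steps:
$V{\left(C,R \right)} = 1 + C R^{2}$ ($V{\left(C,R \right)} = C R R + 1 = C R^{2} + 1 = 1 + C R^{2}$)
$\left(5 + V{\left(\left(4 + 4\right) 3 - 5,2 \right)}\right) \left(-38\right) = \left(5 + \left(1 + \left(\left(4 + 4\right) 3 - 5\right) 2^{2}\right)\right) \left(-38\right) = \left(5 + \left(1 + \left(8 \cdot 3 - 5\right) 4\right)\right) \left(-38\right) = \left(5 + \left(1 + \left(24 - 5\right) 4\right)\right) \left(-38\right) = \left(5 + \left(1 + 19 \cdot 4\right)\right) \left(-38\right) = \left(5 + \left(1 + 76\right)\right) \left(-38\right) = \left(5 + 77\right) \left(-38\right) = 82 \left(-38\right) = -3116$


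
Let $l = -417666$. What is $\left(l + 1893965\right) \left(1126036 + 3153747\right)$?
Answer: $6318239363117$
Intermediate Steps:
$\left(l + 1893965\right) \left(1126036 + 3153747\right) = \left(-417666 + 1893965\right) \left(1126036 + 3153747\right) = 1476299 \cdot 4279783 = 6318239363117$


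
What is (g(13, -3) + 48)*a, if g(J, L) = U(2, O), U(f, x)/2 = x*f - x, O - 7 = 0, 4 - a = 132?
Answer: -7936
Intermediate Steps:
a = -128 (a = 4 - 1*132 = 4 - 132 = -128)
O = 7 (O = 7 + 0 = 7)
U(f, x) = -2*x + 2*f*x (U(f, x) = 2*(x*f - x) = 2*(f*x - x) = 2*(-x + f*x) = -2*x + 2*f*x)
g(J, L) = 14 (g(J, L) = 2*7*(-1 + 2) = 2*7*1 = 14)
(g(13, -3) + 48)*a = (14 + 48)*(-128) = 62*(-128) = -7936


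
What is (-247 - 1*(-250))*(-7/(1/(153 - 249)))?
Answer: 2016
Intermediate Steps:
(-247 - 1*(-250))*(-7/(1/(153 - 249))) = (-247 + 250)*(-7/(1/(-96))) = 3*(-7/(-1/96)) = 3*(-7*(-96)) = 3*672 = 2016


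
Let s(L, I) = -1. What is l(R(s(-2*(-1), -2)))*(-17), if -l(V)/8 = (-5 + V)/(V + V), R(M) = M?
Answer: 408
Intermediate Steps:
l(V) = -4*(-5 + V)/V (l(V) = -8*(-5 + V)/(V + V) = -8*(-5 + V)/(2*V) = -8*(-5 + V)*1/(2*V) = -4*(-5 + V)/V)
l(R(s(-2*(-1), -2)))*(-17) = (-4 + 20/(-1))*(-17) = (-4 + 20*(-1))*(-17) = (-4 - 20)*(-17) = -24*(-17) = 408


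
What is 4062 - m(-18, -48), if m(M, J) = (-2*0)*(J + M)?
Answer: 4062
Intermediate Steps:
m(M, J) = 0 (m(M, J) = 0*(J + M) = 0)
4062 - m(-18, -48) = 4062 - 1*0 = 4062 + 0 = 4062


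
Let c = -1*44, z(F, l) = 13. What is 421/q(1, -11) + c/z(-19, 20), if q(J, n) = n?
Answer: -5957/143 ≈ -41.657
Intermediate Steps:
c = -44
421/q(1, -11) + c/z(-19, 20) = 421/(-11) - 44/13 = 421*(-1/11) - 44*1/13 = -421/11 - 44/13 = -5957/143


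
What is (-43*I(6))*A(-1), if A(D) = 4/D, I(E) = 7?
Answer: 1204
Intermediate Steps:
(-43*I(6))*A(-1) = (-43*7)*(4/(-1)) = -1204*(-1) = -301*(-4) = 1204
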